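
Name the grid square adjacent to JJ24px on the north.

JJ25pa

Latitude subsquare x = 23; +1 → 24, wraps to 0 = a, carry into square.
Latitude square 4; +1 → 5.
The longitude characters are unchanged.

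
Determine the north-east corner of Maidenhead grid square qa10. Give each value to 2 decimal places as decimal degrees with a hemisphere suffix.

89.00° S, 144.00° E

Field Q=16, A=0: +16·20° lon, +0·10° lat → SW at lon 140°, lat -90°.
Square 1, 0: +1·2° lon, +0·1° lat → SW at lon 142°, lat -90°.
Cell spans 2° lon × 1° lat. NE corner is SW corner plus one full cell.
latitude 89.00° S, longitude 144.00° E.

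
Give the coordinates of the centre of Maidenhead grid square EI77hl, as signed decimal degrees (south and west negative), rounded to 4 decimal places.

-2.5208, -85.3750

Field E=4, I=8: +4·20° lon, +8·10° lat → SW at lon -100°, lat -10°.
Square 7, 7: +7·2° lon, +7·1° lat → SW at lon -86°, lat -3°.
Subsquare h=7, l=11: +7·0.0833333° lon, +11·0.0416667° lat → SW at lon -85.4167°, lat -2.54167°.
Cell spans 0.0833333° lon × 0.0416667° lat. Centre is SW corner plus half of each.
latitude -2.5208, longitude -85.3750.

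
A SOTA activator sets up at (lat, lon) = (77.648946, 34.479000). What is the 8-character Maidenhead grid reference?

Add 180° to longitude and 90° to latitude: 214.47900, 167.64895.
Field: 214.47900/20 → 10 → K, 167.64895/10 → 16 → Q; chars KQ.
Square: 14.47900/2 → 7, 7.64895/1 → 7; chars 77.
Subsquare: 0.47900/0.0833333 → 5 → f, 0.64895/0.0416667 → 15 → p; chars fp.
Extended square: 0.06233/0.00833333 → 7, 0.02395/0.00416667 → 5; chars 75.

KQ77fp75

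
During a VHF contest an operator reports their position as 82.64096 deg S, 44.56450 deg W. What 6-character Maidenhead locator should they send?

GA77ri

Shift to the Maidenhead origin (180°W, 90°S): lon 135.4355, lat 7.3590.
Field: 135.4355/20 → 6 → G, 7.3590/10 → 0 → A; chars GA.
Square: 15.4355/2 → 7, 7.3590/1 → 7; chars 77.
Subsquare: 1.4355/0.0833333 → 17 → r, 0.3590/0.0416667 → 8 → i; chars ri.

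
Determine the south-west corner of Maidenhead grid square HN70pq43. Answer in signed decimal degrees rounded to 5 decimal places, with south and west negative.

40.67917, -24.71667

Field H=7, N=13: +7·20° lon, +13·10° lat → SW at lon -40°, lat 40°.
Square 7, 0: +7·2° lon, +0·1° lat → SW at lon -26°, lat 40°.
Subsquare p=15, q=16: +15·0.0833333° lon, +16·0.0416667° lat → SW at lon -24.75°, lat 40.6667°.
Extended square 4, 3: +4·0.00833333° lon, +3·0.00416667° lat → SW at lon -24.7167°, lat 40.6792°.
latitude 40.67917, longitude -24.71667.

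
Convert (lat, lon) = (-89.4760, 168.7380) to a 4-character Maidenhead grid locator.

RA40

Shift to the Maidenhead origin (180°W, 90°S): lon 348.74, lat 0.52.
Field (20°×10°, letters A–R): 348.74/20 → 17 → R, 0.52/10 → 0 → A; chars RA.
Square (2°×1°, digits 0–9): 8.74/2 → 4, 0.52/1 → 0; chars 40.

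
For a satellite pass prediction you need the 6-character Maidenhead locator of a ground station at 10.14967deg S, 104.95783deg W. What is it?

Shift to the Maidenhead origin (180°W, 90°S): lon 75.0422, lat 79.8503.
Field: lon ⌊75.0422/20⌋ = 3 → D; lat ⌊79.8503/10⌋ = 7 → H.
Square: lon ⌊15.0422/2⌋ = 7; lat ⌊9.8503/1⌋ = 9.
Subsquare: lon ⌊1.0422/0.0833333⌋ = 12 → m; lat ⌊0.8503/0.0416667⌋ = 20 → u.

DH79mu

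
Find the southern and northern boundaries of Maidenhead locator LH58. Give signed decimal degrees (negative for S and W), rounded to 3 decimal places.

-12.000, -11.000

Field L=11, H=7: +11·20° lon, +7·10° lat → SW at lon 40°, lat -20°.
Square 5, 8: +5·2° lon, +8·1° lat → SW at lon 50°, lat -12°.
Cell spans 2° lon × 1° lat.
south -12.000, north -11.000.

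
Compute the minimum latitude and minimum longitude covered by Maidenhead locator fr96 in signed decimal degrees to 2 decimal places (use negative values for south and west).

86.00, -62.00

Field F=5, R=17: +5·20° lon, +17·10° lat → SW at lon -80°, lat 80°.
Square 9, 6: +9·2° lon, +6·1° lat → SW at lon -62°, lat 86°.
latitude 86.00, longitude -62.00.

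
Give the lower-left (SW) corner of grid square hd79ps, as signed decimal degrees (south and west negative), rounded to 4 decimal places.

-50.2500, -24.7500

Field H=7, D=3: +7·20° lon, +3·10° lat → SW at lon -40°, lat -60°.
Square 7, 9: +7·2° lon, +9·1° lat → SW at lon -26°, lat -51°.
Subsquare p=15, s=18: +15·0.0833333° lon, +18·0.0416667° lat → SW at lon -24.75°, lat -50.25°.
latitude -50.2500, longitude -24.7500.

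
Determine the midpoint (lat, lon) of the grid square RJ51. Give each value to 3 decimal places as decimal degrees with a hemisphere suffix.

Field R=17, J=9: +17·20° lon, +9·10° lat → SW at lon 160°, lat 0°.
Square 5, 1: +5·2° lon, +1·1° lat → SW at lon 170°, lat 1°.
Cell spans 2° lon × 1° lat. Centre is SW corner plus half of each.
latitude 1.500° N, longitude 171.000° E.

1.500° N, 171.000° E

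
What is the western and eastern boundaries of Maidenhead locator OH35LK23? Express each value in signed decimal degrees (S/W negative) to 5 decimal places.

Field O=14, H=7: +14·20° lon, +7·10° lat → SW at lon 100°, lat -20°.
Square 3, 5: +3·2° lon, +5·1° lat → SW at lon 106°, lat -15°.
Subsquare l=11, k=10: +11·0.0833333° lon, +10·0.0416667° lat → SW at lon 106.917°, lat -14.5833°.
Extended square 2, 3: +2·0.00833333° lon, +3·0.00416667° lat → SW at lon 106.933°, lat -14.5708°.
Cell spans 0.00833333° lon × 0.00416667° lat.
west 106.93333, east 106.94167.

106.93333, 106.94167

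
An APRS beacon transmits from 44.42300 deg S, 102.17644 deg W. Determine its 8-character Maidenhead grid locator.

DE85vn88

Shift to the Maidenhead origin (180°W, 90°S): lon 77.82356, lat 45.57700.
Field: 77.82356/20 → 3 → D, 45.57700/10 → 4 → E; chars DE.
Square: 17.82356/2 → 8, 5.57700/1 → 5; chars 85.
Subsquare: 1.82356/0.0833333 → 21 → v, 0.57700/0.0416667 → 13 → n; chars vn.
Extended square: 0.07356/0.00833333 → 8, 0.03533/0.00416667 → 8; chars 88.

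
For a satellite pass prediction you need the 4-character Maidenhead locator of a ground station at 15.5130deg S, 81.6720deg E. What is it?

NH04

Shift to the Maidenhead origin (180°W, 90°S): lon 261.67, lat 74.49.
Field: lon ⌊261.67/20⌋ = 13 → N; lat ⌊74.49/10⌋ = 7 → H.
Square: lon ⌊1.67/2⌋ = 0; lat ⌊4.49/1⌋ = 4.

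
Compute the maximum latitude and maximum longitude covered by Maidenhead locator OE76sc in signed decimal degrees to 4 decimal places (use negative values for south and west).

Field O=14, E=4: +14·20° lon, +4·10° lat → SW at lon 100°, lat -50°.
Square 7, 6: +7·2° lon, +6·1° lat → SW at lon 114°, lat -44°.
Subsquare s=18, c=2: +18·0.0833333° lon, +2·0.0416667° lat → SW at lon 115.5°, lat -43.9167°.
Cell spans 0.0833333° lon × 0.0416667° lat. NE corner is SW corner plus one full cell.
latitude -43.8750, longitude 115.5833.

-43.8750, 115.5833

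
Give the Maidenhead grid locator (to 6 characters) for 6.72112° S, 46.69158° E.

Add 180° to longitude and 90° to latitude: 226.6916, 83.2789.
Field: lon ⌊226.6916/20⌋ = 11 → L; lat ⌊83.2789/10⌋ = 8 → I.
Square: lon ⌊6.6916/2⌋ = 3; lat ⌊3.2789/1⌋ = 3.
Subsquare: lon ⌊0.6916/0.0833333⌋ = 8 → i; lat ⌊0.2789/0.0416667⌋ = 6 → g.

LI33ig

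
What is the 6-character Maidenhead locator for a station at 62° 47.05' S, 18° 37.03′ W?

IC07qf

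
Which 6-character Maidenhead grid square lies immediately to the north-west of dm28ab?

DM18xc

Longitude subsquare a = 0; −1 → -1, wraps to 23 = x, carry into square.
Longitude square 2; −1 → 1.
Latitude subsquare b = 1; +1 → 2 = c.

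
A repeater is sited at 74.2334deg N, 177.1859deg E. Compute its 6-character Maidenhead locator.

Add 180° to longitude and 90° to latitude: 357.1859, 164.2334.
Field: 357.1859/20 → 17 → R, 164.2334/10 → 16 → Q; chars RQ.
Square: 17.1859/2 → 8, 4.2334/1 → 4; chars 84.
Subsquare: 1.1859/0.0833333 → 14 → o, 0.2334/0.0416667 → 5 → f; chars of.

RQ84of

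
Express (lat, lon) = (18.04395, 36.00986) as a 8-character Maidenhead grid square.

KK88ab10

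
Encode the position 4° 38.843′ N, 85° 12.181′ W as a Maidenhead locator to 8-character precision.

Offset from 180°W / 90°S: lon 94.79698°, lat 94.64738°.
Field: lon ⌊94.79698/20⌋ = 4 → E; lat ⌊94.64738/10⌋ = 9 → J.
Square: lon ⌊14.79698/2⌋ = 7; lat ⌊4.64738/1⌋ = 4.
Subsquare: lon ⌊0.79698/0.0833333⌋ = 9 → j; lat ⌊0.64738/0.0416667⌋ = 15 → p.
Extended square: lon ⌊0.04698/0.00833333⌋ = 5; lat ⌊0.02238/0.00416667⌋ = 5.

EJ74jp55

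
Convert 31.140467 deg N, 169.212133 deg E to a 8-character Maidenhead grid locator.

RM41od53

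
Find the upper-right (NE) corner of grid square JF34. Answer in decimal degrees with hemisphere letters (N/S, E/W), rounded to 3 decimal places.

Field J=9, F=5: +9·20° lon, +5·10° lat → SW at lon 0°, lat -40°.
Square 3, 4: +3·2° lon, +4·1° lat → SW at lon 6°, lat -36°.
Cell spans 2° lon × 1° lat. NE corner is SW corner plus one full cell.
latitude 35.000° S, longitude 8.000° E.

35.000° S, 8.000° E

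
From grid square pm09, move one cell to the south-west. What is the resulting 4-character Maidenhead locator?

Longitude square 0; −1 → -1, wraps to 9, carry into field.
Longitude field P = 15; −1 → 14 = O.
Latitude square 9; −1 → 8.

OM98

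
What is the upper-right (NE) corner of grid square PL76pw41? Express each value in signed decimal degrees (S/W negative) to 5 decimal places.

26.92500, 135.29167

Field P=15, L=11: +15·20° lon, +11·10° lat → SW at lon 120°, lat 20°.
Square 7, 6: +7·2° lon, +6·1° lat → SW at lon 134°, lat 26°.
Subsquare p=15, w=22: +15·0.0833333° lon, +22·0.0416667° lat → SW at lon 135.25°, lat 26.9167°.
Extended square 4, 1: +4·0.00833333° lon, +1·0.00416667° lat → SW at lon 135.283°, lat 26.9208°.
Cell spans 0.00833333° lon × 0.00416667° lat. NE corner is SW corner plus one full cell.
latitude 26.92500, longitude 135.29167.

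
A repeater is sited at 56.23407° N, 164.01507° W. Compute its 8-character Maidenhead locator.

AO76xf86

Add 180° to longitude and 90° to latitude: 15.98493, 146.23407.
Field: 15.98493/20 → 0 → A, 146.23407/10 → 14 → O; chars AO.
Square: 15.98493/2 → 7, 6.23407/1 → 6; chars 76.
Subsquare: 1.98493/0.0833333 → 23 → x, 0.23407/0.0416667 → 5 → f; chars xf.
Extended square: 0.06826/0.00833333 → 8, 0.02574/0.00416667 → 6; chars 86.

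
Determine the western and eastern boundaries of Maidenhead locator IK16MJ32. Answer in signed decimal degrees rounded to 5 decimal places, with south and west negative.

-16.97500, -16.96667

Field I=8, K=10: +8·20° lon, +10·10° lat → SW at lon -20°, lat 10°.
Square 1, 6: +1·2° lon, +6·1° lat → SW at lon -18°, lat 16°.
Subsquare m=12, j=9: +12·0.0833333° lon, +9·0.0416667° lat → SW at lon -17°, lat 16.375°.
Extended square 3, 2: +3·0.00833333° lon, +2·0.00416667° lat → SW at lon -16.975°, lat 16.3833°.
Cell spans 0.00833333° lon × 0.00416667° lat.
west -16.97500, east -16.96667.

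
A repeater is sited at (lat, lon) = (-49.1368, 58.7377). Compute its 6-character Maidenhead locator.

Add 180° to longitude and 90° to latitude: 238.7377, 40.8632.
Field: lon ⌊238.7377/20⌋ = 11 → L; lat ⌊40.8632/10⌋ = 4 → E.
Square: lon ⌊18.7377/2⌋ = 9; lat ⌊0.8632/1⌋ = 0.
Subsquare: lon ⌊0.7377/0.0833333⌋ = 8 → i; lat ⌊0.8632/0.0416667⌋ = 20 → u.

LE90iu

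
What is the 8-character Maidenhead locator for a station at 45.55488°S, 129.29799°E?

Shift to the Maidenhead origin (180°W, 90°S): lon 309.29799, lat 44.44512.
Field: 309.29799/20 → 15 → P, 44.44512/10 → 4 → E; chars PE.
Square: 9.29799/2 → 4, 4.44512/1 → 4; chars 44.
Subsquare: 1.29799/0.0833333 → 15 → p, 0.44512/0.0416667 → 10 → k; chars pk.
Extended square: 0.04799/0.00833333 → 5, 0.02845/0.00416667 → 6; chars 56.

PE44pk56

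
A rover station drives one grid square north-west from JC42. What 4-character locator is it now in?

JC33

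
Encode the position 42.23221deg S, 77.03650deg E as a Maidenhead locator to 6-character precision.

Offset from 180°W / 90°S: lon 257.0365°, lat 47.7678°.
Field: lon ⌊257.0365/20⌋ = 12 → M; lat ⌊47.7678/10⌋ = 4 → E.
Square: lon ⌊17.0365/2⌋ = 8; lat ⌊7.7678/1⌋ = 7.
Subsquare: lon ⌊1.0365/0.0833333⌋ = 12 → m; lat ⌊0.7678/0.0416667⌋ = 18 → s.

ME87ms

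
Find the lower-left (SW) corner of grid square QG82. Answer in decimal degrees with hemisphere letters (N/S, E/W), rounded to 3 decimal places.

Field Q=16, G=6: +16·20° lon, +6·10° lat → SW at lon 140°, lat -30°.
Square 8, 2: +8·2° lon, +2·1° lat → SW at lon 156°, lat -28°.
latitude 28.000° S, longitude 156.000° E.

28.000° S, 156.000° E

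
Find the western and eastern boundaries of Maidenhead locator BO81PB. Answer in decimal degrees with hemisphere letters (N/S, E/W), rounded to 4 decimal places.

142.7500° W, 142.6667° W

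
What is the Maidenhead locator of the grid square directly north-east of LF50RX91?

LF50sx02

Longitude extended square 9; +1 → 10, wraps to 0, carry into subsquare.
Longitude subsquare r = 17; +1 → 18 = s.
Latitude extended square 1; +1 → 2.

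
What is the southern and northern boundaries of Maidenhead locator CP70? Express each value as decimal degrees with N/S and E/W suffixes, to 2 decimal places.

60.00° N, 61.00° N

Field C=2, P=15: +2·20° lon, +15·10° lat → SW at lon -140°, lat 60°.
Square 7, 0: +7·2° lon, +0·1° lat → SW at lon -126°, lat 60°.
Cell spans 2° lon × 1° lat.
south 60.00° N, north 61.00° N.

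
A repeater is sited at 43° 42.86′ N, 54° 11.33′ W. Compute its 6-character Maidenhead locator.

Offset from 180°W / 90°S: lon 125.8112°, lat 133.7143°.
Field (20°×10°, letters A–R): lon ⌊125.8112/20⌋ = 6 → G; lat ⌊133.7143/10⌋ = 13 → N.
Square (2°×1°, digits 0–9): lon ⌊5.8112/2⌋ = 2; lat ⌊3.7143/1⌋ = 3.
Subsquare (5′×2.5′, letters a–x): lon ⌊1.8112/0.0833333⌋ = 21 → v; lat ⌊0.7143/0.0416667⌋ = 17 → r.

GN23vr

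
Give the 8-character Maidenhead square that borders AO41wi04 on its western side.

Longitude extended square 0; −1 → -1, wraps to 9, carry into subsquare.
Longitude subsquare w = 22; −1 → 21 = v.
The latitude characters are unchanged.

AO41vi94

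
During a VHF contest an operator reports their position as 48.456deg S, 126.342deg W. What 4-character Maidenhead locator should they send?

Add 180° to longitude and 90° to latitude: 53.66, 41.54.
Field: 53.66/20 → 2 → C, 41.54/10 → 4 → E; chars CE.
Square: 13.66/2 → 6, 1.54/1 → 1; chars 61.

CE61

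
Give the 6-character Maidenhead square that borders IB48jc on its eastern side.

IB48kc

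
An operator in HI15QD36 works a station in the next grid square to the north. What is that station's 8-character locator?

HI15qd37

Latitude extended square 6; +1 → 7.
The longitude characters are unchanged.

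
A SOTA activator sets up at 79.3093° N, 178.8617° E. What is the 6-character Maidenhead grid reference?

RQ99kh

Offset from 180°W / 90°S: lon 358.8617°, lat 169.3093°.
Field: 358.8617/20 → 17 → R, 169.3093/10 → 16 → Q; chars RQ.
Square: 18.8617/2 → 9, 9.3093/1 → 9; chars 99.
Subsquare: 0.8617/0.0833333 → 10 → k, 0.3093/0.0416667 → 7 → h; chars kh.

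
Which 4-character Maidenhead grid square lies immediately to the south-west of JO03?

IO92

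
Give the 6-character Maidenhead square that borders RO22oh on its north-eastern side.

Longitude subsquare o = 14; +1 → 15 = p.
Latitude subsquare h = 7; +1 → 8 = i.

RO22pi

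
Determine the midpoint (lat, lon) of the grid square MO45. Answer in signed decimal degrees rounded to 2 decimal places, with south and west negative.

55.50, 69.00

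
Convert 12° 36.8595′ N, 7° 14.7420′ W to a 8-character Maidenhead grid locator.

Offset from 180°W / 90°S: lon 172.75430°, lat 102.61432°.
Field: lon ⌊172.75430/20⌋ = 8 → I; lat ⌊102.61432/10⌋ = 10 → K.
Square: lon ⌊12.75430/2⌋ = 6; lat ⌊2.61432/1⌋ = 2.
Subsquare: lon ⌊0.75430/0.0833333⌋ = 9 → j; lat ⌊0.61432/0.0416667⌋ = 14 → o.
Extended square: lon ⌊0.00430/0.00833333⌋ = 0; lat ⌊0.03099/0.00416667⌋ = 7.

IK62jo07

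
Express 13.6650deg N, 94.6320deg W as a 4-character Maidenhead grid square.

Shift to the Maidenhead origin (180°W, 90°S): lon 85.37, lat 103.66.
Field: 85.37/20 → 4 → E, 103.66/10 → 10 → K; chars EK.
Square: 5.37/2 → 2, 3.66/1 → 3; chars 23.

EK23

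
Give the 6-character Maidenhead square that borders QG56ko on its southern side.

QG56kn

Latitude subsquare o = 14; −1 → 13 = n.
The longitude characters are unchanged.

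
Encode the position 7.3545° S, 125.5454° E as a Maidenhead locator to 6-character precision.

Offset from 180°W / 90°S: lon 305.5454°, lat 82.6455°.
Field: lon ⌊305.5454/20⌋ = 15 → P; lat ⌊82.6455/10⌋ = 8 → I.
Square: lon ⌊5.5454/2⌋ = 2; lat ⌊2.6455/1⌋ = 2.
Subsquare: lon ⌊1.5454/0.0833333⌋ = 18 → s; lat ⌊0.6455/0.0416667⌋ = 15 → p.

PI22sp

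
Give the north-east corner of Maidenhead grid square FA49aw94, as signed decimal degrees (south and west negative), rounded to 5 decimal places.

Field F=5, A=0: +5·20° lon, +0·10° lat → SW at lon -80°, lat -90°.
Square 4, 9: +4·2° lon, +9·1° lat → SW at lon -72°, lat -81°.
Subsquare a=0, w=22: +0·0.0833333° lon, +22·0.0416667° lat → SW at lon -72°, lat -80.0833°.
Extended square 9, 4: +9·0.00833333° lon, +4·0.00416667° lat → SW at lon -71.925°, lat -80.0667°.
Cell spans 0.00833333° lon × 0.00416667° lat. NE corner is SW corner plus one full cell.
latitude -80.06250, longitude -71.91667.

-80.06250, -71.91667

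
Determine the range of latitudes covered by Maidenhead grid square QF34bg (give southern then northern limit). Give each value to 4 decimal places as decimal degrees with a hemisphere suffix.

Field Q=16, F=5: +16·20° lon, +5·10° lat → SW at lon 140°, lat -40°.
Square 3, 4: +3·2° lon, +4·1° lat → SW at lon 146°, lat -36°.
Subsquare b=1, g=6: +1·0.0833333° lon, +6·0.0416667° lat → SW at lon 146.083°, lat -35.75°.
Cell spans 0.0833333° lon × 0.0416667° lat.
south 35.7500° S, north 35.7083° S.

35.7500° S, 35.7083° S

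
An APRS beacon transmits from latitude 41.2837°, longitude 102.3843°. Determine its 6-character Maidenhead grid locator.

Offset from 180°W / 90°S: lon 282.3843°, lat 131.2837°.
Field: lon ⌊282.3843/20⌋ = 14 → O; lat ⌊131.2837/10⌋ = 13 → N.
Square: lon ⌊2.3843/2⌋ = 1; lat ⌊1.2837/1⌋ = 1.
Subsquare: lon ⌊0.3843/0.0833333⌋ = 4 → e; lat ⌊0.2837/0.0416667⌋ = 6 → g.

ON11eg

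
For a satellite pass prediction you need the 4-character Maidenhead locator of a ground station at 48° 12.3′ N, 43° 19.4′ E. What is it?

Add 180° to longitude and 90° to latitude: 223.32, 138.20.
Field (20°×10°, letters A–R): lon ⌊223.32/20⌋ = 11 → L; lat ⌊138.20/10⌋ = 13 → N.
Square (2°×1°, digits 0–9): lon ⌊3.32/2⌋ = 1; lat ⌊8.20/1⌋ = 8.

LN18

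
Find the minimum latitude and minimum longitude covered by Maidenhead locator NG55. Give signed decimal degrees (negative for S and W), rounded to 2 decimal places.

Field N=13, G=6: +13·20° lon, +6·10° lat → SW at lon 80°, lat -30°.
Square 5, 5: +5·2° lon, +5·1° lat → SW at lon 90°, lat -25°.
latitude -25.00, longitude 90.00.

-25.00, 90.00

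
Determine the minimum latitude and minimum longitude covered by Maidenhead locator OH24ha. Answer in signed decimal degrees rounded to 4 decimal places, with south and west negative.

-16.0000, 104.5833

Field O=14, H=7: +14·20° lon, +7·10° lat → SW at lon 100°, lat -20°.
Square 2, 4: +2·2° lon, +4·1° lat → SW at lon 104°, lat -16°.
Subsquare h=7, a=0: +7·0.0833333° lon, +0·0.0416667° lat → SW at lon 104.583°, lat -16°.
latitude -16.0000, longitude 104.5833.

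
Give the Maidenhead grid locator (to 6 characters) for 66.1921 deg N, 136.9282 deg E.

PP86le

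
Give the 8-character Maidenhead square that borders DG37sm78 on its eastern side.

DG37sm88

Longitude extended square 7; +1 → 8.
The latitude characters are unchanged.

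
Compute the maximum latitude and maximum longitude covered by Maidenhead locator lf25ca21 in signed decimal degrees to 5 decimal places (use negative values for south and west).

-34.99167, 44.19167

Field L=11, F=5: +11·20° lon, +5·10° lat → SW at lon 40°, lat -40°.
Square 2, 5: +2·2° lon, +5·1° lat → SW at lon 44°, lat -35°.
Subsquare c=2, a=0: +2·0.0833333° lon, +0·0.0416667° lat → SW at lon 44.1667°, lat -35°.
Extended square 2, 1: +2·0.00833333° lon, +1·0.00416667° lat → SW at lon 44.1833°, lat -34.9958°.
Cell spans 0.00833333° lon × 0.00416667° lat. NE corner is SW corner plus one full cell.
latitude -34.99167, longitude 44.19167.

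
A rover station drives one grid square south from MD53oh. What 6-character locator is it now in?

MD53og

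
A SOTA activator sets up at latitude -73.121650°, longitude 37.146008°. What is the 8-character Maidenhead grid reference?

Offset from 180°W / 90°S: lon 217.14601°, lat 16.87835°.
Field: lon ⌊217.14601/20⌋ = 10 → K; lat ⌊16.87835/10⌋ = 1 → B.
Square: lon ⌊17.14601/2⌋ = 8; lat ⌊6.87835/1⌋ = 6.
Subsquare: lon ⌊1.14601/0.0833333⌋ = 13 → n; lat ⌊0.87835/0.0416667⌋ = 21 → v.
Extended square: lon ⌊0.06267/0.00833333⌋ = 7; lat ⌊0.00335/0.00416667⌋ = 0.

KB86nv70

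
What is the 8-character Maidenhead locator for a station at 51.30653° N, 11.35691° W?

Add 180° to longitude and 90° to latitude: 168.64309, 141.30653.
Field: lon ⌊168.64309/20⌋ = 8 → I; lat ⌊141.30653/10⌋ = 14 → O.
Square: lon ⌊8.64309/2⌋ = 4; lat ⌊1.30653/1⌋ = 1.
Subsquare: lon ⌊0.64309/0.0833333⌋ = 7 → h; lat ⌊0.30653/0.0416667⌋ = 7 → h.
Extended square: lon ⌊0.05976/0.00833333⌋ = 7; lat ⌊0.01486/0.00416667⌋ = 3.

IO41hh73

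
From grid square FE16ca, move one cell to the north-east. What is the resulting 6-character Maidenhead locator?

FE16db

Longitude subsquare c = 2; +1 → 3 = d.
Latitude subsquare a = 0; +1 → 1 = b.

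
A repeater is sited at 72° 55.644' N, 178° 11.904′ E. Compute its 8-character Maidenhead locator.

RQ92cw32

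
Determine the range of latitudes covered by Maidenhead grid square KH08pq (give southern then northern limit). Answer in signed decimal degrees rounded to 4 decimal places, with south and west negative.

Field K=10, H=7: +10·20° lon, +7·10° lat → SW at lon 20°, lat -20°.
Square 0, 8: +0·2° lon, +8·1° lat → SW at lon 20°, lat -12°.
Subsquare p=15, q=16: +15·0.0833333° lon, +16·0.0416667° lat → SW at lon 21.25°, lat -11.3333°.
Cell spans 0.0833333° lon × 0.0416667° lat.
south -11.3333, north -11.2917.

-11.3333, -11.2917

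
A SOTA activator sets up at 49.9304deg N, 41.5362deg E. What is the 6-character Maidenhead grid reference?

LN09sw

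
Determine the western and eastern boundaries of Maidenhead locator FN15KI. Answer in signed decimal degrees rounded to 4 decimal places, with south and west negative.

Field F=5, N=13: +5·20° lon, +13·10° lat → SW at lon -80°, lat 40°.
Square 1, 5: +1·2° lon, +5·1° lat → SW at lon -78°, lat 45°.
Subsquare k=10, i=8: +10·0.0833333° lon, +8·0.0416667° lat → SW at lon -77.1667°, lat 45.3333°.
Cell spans 0.0833333° lon × 0.0416667° lat.
west -77.1667, east -77.0833.

-77.1667, -77.0833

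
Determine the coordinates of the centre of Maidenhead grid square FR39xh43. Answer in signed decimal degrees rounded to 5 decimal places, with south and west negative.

89.30625, -72.04583

Field F=5, R=17: +5·20° lon, +17·10° lat → SW at lon -80°, lat 80°.
Square 3, 9: +3·2° lon, +9·1° lat → SW at lon -74°, lat 89°.
Subsquare x=23, h=7: +23·0.0833333° lon, +7·0.0416667° lat → SW at lon -72.0833°, lat 89.2917°.
Extended square 4, 3: +4·0.00833333° lon, +3·0.00416667° lat → SW at lon -72.05°, lat 89.3042°.
Cell spans 0.00833333° lon × 0.00416667° lat. Centre is SW corner plus half of each.
latitude 89.30625, longitude -72.04583.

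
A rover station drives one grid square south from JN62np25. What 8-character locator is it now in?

Latitude extended square 5; −1 → 4.
The longitude characters are unchanged.

JN62np24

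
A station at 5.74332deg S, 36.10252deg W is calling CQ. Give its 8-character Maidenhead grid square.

HI14wg71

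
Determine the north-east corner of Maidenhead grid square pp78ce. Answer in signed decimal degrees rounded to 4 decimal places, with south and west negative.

Field P=15, P=15: +15·20° lon, +15·10° lat → SW at lon 120°, lat 60°.
Square 7, 8: +7·2° lon, +8·1° lat → SW at lon 134°, lat 68°.
Subsquare c=2, e=4: +2·0.0833333° lon, +4·0.0416667° lat → SW at lon 134.167°, lat 68.1667°.
Cell spans 0.0833333° lon × 0.0416667° lat. NE corner is SW corner plus one full cell.
latitude 68.2083, longitude 134.2500.

68.2083, 134.2500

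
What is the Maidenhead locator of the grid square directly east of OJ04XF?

OJ14af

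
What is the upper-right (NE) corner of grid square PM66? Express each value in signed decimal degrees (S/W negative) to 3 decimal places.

Field P=15, M=12: +15·20° lon, +12·10° lat → SW at lon 120°, lat 30°.
Square 6, 6: +6·2° lon, +6·1° lat → SW at lon 132°, lat 36°.
Cell spans 2° lon × 1° lat. NE corner is SW corner plus one full cell.
latitude 37.000, longitude 134.000.

37.000, 134.000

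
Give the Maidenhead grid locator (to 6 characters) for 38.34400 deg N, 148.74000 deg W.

BM58pi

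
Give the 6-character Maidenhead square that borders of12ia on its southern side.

Latitude subsquare a = 0; −1 → -1, wraps to 23 = x, carry into square.
Latitude square 2; −1 → 1.
The longitude characters are unchanged.

OF11ix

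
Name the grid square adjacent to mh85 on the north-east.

MH96

Longitude square 8; +1 → 9.
Latitude square 5; +1 → 6.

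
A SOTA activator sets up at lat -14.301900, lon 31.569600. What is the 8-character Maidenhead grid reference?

Shift to the Maidenhead origin (180°W, 90°S): lon 211.56960, lat 75.69810.
Field: 211.56960/20 → 10 → K, 75.69810/10 → 7 → H; chars KH.
Square: 11.56960/2 → 5, 5.69810/1 → 5; chars 55.
Subsquare: 1.56960/0.0833333 → 18 → s, 0.69810/0.0416667 → 16 → q; chars sq.
Extended square: 0.06960/0.00833333 → 8, 0.03143/0.00416667 → 7; chars 87.

KH55sq87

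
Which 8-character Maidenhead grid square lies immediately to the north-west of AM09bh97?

AM09bh88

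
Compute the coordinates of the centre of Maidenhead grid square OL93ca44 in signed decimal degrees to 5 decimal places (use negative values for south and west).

23.01875, 118.20417

Field O=14, L=11: +14·20° lon, +11·10° lat → SW at lon 100°, lat 20°.
Square 9, 3: +9·2° lon, +3·1° lat → SW at lon 118°, lat 23°.
Subsquare c=2, a=0: +2·0.0833333° lon, +0·0.0416667° lat → SW at lon 118.167°, lat 23°.
Extended square 4, 4: +4·0.00833333° lon, +4·0.00416667° lat → SW at lon 118.2°, lat 23.0167°.
Cell spans 0.00833333° lon × 0.00416667° lat. Centre is SW corner plus half of each.
latitude 23.01875, longitude 118.20417.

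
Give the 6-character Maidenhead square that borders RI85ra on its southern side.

Latitude subsquare a = 0; −1 → -1, wraps to 23 = x, carry into square.
Latitude square 5; −1 → 4.
The longitude characters are unchanged.

RI84rx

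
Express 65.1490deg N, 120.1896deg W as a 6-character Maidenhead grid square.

CP95vd

Add 180° to longitude and 90° to latitude: 59.8104, 155.1490.
Field: 59.8104/20 → 2 → C, 155.1490/10 → 15 → P; chars CP.
Square: 19.8104/2 → 9, 5.1490/1 → 5; chars 95.
Subsquare: 1.8104/0.0833333 → 21 → v, 0.1490/0.0416667 → 3 → d; chars vd.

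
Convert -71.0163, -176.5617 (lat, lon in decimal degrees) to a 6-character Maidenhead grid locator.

Add 180° to longitude and 90° to latitude: 3.4383, 18.9837.
Field: lon ⌊3.4383/20⌋ = 0 → A; lat ⌊18.9837/10⌋ = 1 → B.
Square: lon ⌊3.4383/2⌋ = 1; lat ⌊8.9837/1⌋ = 8.
Subsquare: lon ⌊1.4383/0.0833333⌋ = 17 → r; lat ⌊0.9837/0.0416667⌋ = 23 → x.

AB18rx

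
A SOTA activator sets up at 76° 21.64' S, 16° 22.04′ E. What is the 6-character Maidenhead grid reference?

JB83ep

Add 180° to longitude and 90° to latitude: 196.3673, 13.6393.
Field (20°×10°, letters A–R): lon ⌊196.3673/20⌋ = 9 → J; lat ⌊13.6393/10⌋ = 1 → B.
Square (2°×1°, digits 0–9): lon ⌊16.3673/2⌋ = 8; lat ⌊3.6393/1⌋ = 3.
Subsquare (5′×2.5′, letters a–x): lon ⌊0.3673/0.0833333⌋ = 4 → e; lat ⌊0.6393/0.0416667⌋ = 15 → p.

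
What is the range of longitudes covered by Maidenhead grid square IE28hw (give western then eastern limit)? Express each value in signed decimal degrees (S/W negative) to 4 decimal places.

-15.4167, -15.3333

Field I=8, E=4: +8·20° lon, +4·10° lat → SW at lon -20°, lat -50°.
Square 2, 8: +2·2° lon, +8·1° lat → SW at lon -16°, lat -42°.
Subsquare h=7, w=22: +7·0.0833333° lon, +22·0.0416667° lat → SW at lon -15.4167°, lat -41.0833°.
Cell spans 0.0833333° lon × 0.0416667° lat.
west -15.4167, east -15.3333.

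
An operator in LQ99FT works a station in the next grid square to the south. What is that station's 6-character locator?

Latitude subsquare t = 19; −1 → 18 = s.
The longitude characters are unchanged.

LQ99fs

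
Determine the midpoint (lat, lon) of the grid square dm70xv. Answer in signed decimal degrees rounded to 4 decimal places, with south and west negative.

30.8958, -104.0417

Field D=3, M=12: +3·20° lon, +12·10° lat → SW at lon -120°, lat 30°.
Square 7, 0: +7·2° lon, +0·1° lat → SW at lon -106°, lat 30°.
Subsquare x=23, v=21: +23·0.0833333° lon, +21·0.0416667° lat → SW at lon -104.083°, lat 30.875°.
Cell spans 0.0833333° lon × 0.0416667° lat. Centre is SW corner plus half of each.
latitude 30.8958, longitude -104.0417.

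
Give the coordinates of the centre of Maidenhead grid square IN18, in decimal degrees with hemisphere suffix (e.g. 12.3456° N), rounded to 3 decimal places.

48.500° N, 17.000° W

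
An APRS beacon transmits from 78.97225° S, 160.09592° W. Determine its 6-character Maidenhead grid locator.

AB91wa

Shift to the Maidenhead origin (180°W, 90°S): lon 19.9041, lat 11.0277.
Field: lon ⌊19.9041/20⌋ = 0 → A; lat ⌊11.0277/10⌋ = 1 → B.
Square: lon ⌊19.9041/2⌋ = 9; lat ⌊1.0277/1⌋ = 1.
Subsquare: lon ⌊1.9041/0.0833333⌋ = 22 → w; lat ⌊0.0277/0.0416667⌋ = 0 → a.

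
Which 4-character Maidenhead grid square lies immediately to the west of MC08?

LC98

Longitude square 0; −1 → -1, wraps to 9, carry into field.
Longitude field M = 12; −1 → 11 = L.
The latitude characters are unchanged.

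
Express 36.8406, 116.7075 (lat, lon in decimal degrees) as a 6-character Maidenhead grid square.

OM86iu

Add 180° to longitude and 90° to latitude: 296.7075, 126.8406.
Field: lon ⌊296.7075/20⌋ = 14 → O; lat ⌊126.8406/10⌋ = 12 → M.
Square: lon ⌊16.7075/2⌋ = 8; lat ⌊6.8406/1⌋ = 6.
Subsquare: lon ⌊0.7075/0.0833333⌋ = 8 → i; lat ⌊0.8406/0.0416667⌋ = 20 → u.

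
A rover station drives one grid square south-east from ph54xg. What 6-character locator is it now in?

PH64af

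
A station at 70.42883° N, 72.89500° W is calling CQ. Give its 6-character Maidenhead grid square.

FQ30nk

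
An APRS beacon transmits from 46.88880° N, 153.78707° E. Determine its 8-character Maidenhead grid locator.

Add 180° to longitude and 90° to latitude: 333.78707, 136.88880.
Field: 333.78707/20 → 16 → Q, 136.88880/10 → 13 → N; chars QN.
Square: 13.78707/2 → 6, 6.88880/1 → 6; chars 66.
Subsquare: 1.78707/0.0833333 → 21 → v, 0.88880/0.0416667 → 21 → v; chars vv.
Extended square: 0.03707/0.00833333 → 4, 0.01380/0.00416667 → 3; chars 43.

QN66vv43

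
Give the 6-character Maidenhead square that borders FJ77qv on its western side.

FJ77pv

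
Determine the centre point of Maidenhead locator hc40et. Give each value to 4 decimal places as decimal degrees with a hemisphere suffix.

69.1875° S, 31.6250° W

Field H=7, C=2: +7·20° lon, +2·10° lat → SW at lon -40°, lat -70°.
Square 4, 0: +4·2° lon, +0·1° lat → SW at lon -32°, lat -70°.
Subsquare e=4, t=19: +4·0.0833333° lon, +19·0.0416667° lat → SW at lon -31.6667°, lat -69.2083°.
Cell spans 0.0833333° lon × 0.0416667° lat. Centre is SW corner plus half of each.
latitude 69.1875° S, longitude 31.6250° W.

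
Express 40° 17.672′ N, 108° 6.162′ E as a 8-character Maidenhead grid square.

Add 180° to longitude and 90° to latitude: 288.10270, 130.29453.
Field: lon ⌊288.10270/20⌋ = 14 → O; lat ⌊130.29453/10⌋ = 13 → N.
Square: lon ⌊8.10270/2⌋ = 4; lat ⌊0.29453/1⌋ = 0.
Subsquare: lon ⌊0.10270/0.0833333⌋ = 1 → b; lat ⌊0.29453/0.0416667⌋ = 7 → h.
Extended square: lon ⌊0.01937/0.00833333⌋ = 2; lat ⌊0.00287/0.00416667⌋ = 0.

ON40bh20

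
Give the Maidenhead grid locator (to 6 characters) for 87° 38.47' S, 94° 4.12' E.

NA72ai

Shift to the Maidenhead origin (180°W, 90°S): lon 274.0687, lat 2.3588.
Field (20°×10°, letters A–R): 274.0687/20 → 13 → N, 2.3588/10 → 0 → A; chars NA.
Square (2°×1°, digits 0–9): 14.0687/2 → 7, 2.3588/1 → 2; chars 72.
Subsquare (5′×2.5′, letters a–x): 0.0687/0.0833333 → 0 → a, 0.3588/0.0416667 → 8 → i; chars ai.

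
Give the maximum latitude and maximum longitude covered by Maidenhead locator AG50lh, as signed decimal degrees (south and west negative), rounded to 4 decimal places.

-29.6667, -169.0000

Field A=0, G=6: +0·20° lon, +6·10° lat → SW at lon -180°, lat -30°.
Square 5, 0: +5·2° lon, +0·1° lat → SW at lon -170°, lat -30°.
Subsquare l=11, h=7: +11·0.0833333° lon, +7·0.0416667° lat → SW at lon -169.083°, lat -29.7083°.
Cell spans 0.0833333° lon × 0.0416667° lat. NE corner is SW corner plus one full cell.
latitude -29.6667, longitude -169.0000.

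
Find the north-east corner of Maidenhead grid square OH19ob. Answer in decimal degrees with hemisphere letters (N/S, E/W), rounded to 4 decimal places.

10.9167° S, 103.2500° E

Field O=14, H=7: +14·20° lon, +7·10° lat → SW at lon 100°, lat -20°.
Square 1, 9: +1·2° lon, +9·1° lat → SW at lon 102°, lat -11°.
Subsquare o=14, b=1: +14·0.0833333° lon, +1·0.0416667° lat → SW at lon 103.167°, lat -10.9583°.
Cell spans 0.0833333° lon × 0.0416667° lat. NE corner is SW corner plus one full cell.
latitude 10.9167° S, longitude 103.2500° E.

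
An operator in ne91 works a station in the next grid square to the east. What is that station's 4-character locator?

OE01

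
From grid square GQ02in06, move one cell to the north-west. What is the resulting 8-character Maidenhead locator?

GQ02hn97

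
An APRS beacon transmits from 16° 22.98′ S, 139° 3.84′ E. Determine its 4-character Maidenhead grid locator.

PH93

Shift to the Maidenhead origin (180°W, 90°S): lon 319.06, lat 73.62.
Field: lon ⌊319.06/20⌋ = 15 → P; lat ⌊73.62/10⌋ = 7 → H.
Square: lon ⌊19.06/2⌋ = 9; lat ⌊3.62/1⌋ = 3.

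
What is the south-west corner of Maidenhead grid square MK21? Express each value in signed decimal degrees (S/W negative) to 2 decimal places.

11.00, 64.00

Field M=12, K=10: +12·20° lon, +10·10° lat → SW at lon 60°, lat 10°.
Square 2, 1: +2·2° lon, +1·1° lat → SW at lon 64°, lat 11°.
latitude 11.00, longitude 64.00.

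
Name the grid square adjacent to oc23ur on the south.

OC23uq

Latitude subsquare r = 17; −1 → 16 = q.
The longitude characters are unchanged.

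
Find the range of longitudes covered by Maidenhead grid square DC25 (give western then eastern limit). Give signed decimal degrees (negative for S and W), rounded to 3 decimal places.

-116.000, -114.000

Field D=3, C=2: +3·20° lon, +2·10° lat → SW at lon -120°, lat -70°.
Square 2, 5: +2·2° lon, +5·1° lat → SW at lon -116°, lat -65°.
Cell spans 2° lon × 1° lat.
west -116.000, east -114.000.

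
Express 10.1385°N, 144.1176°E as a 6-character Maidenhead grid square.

QK20bd

Offset from 180°W / 90°S: lon 324.1176°, lat 100.1385°.
Field (20°×10°, letters A–R): lon ⌊324.1176/20⌋ = 16 → Q; lat ⌊100.1385/10⌋ = 10 → K.
Square (2°×1°, digits 0–9): lon ⌊4.1176/2⌋ = 2; lat ⌊0.1385/1⌋ = 0.
Subsquare (5′×2.5′, letters a–x): lon ⌊0.1176/0.0833333⌋ = 1 → b; lat ⌊0.1385/0.0416667⌋ = 3 → d.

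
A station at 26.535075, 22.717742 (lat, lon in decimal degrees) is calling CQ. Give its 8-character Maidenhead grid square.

Offset from 180°W / 90°S: lon 202.71774°, lat 116.53508°.
Field: lon ⌊202.71774/20⌋ = 10 → K; lat ⌊116.53508/10⌋ = 11 → L.
Square: lon ⌊2.71774/2⌋ = 1; lat ⌊6.53508/1⌋ = 6.
Subsquare: lon ⌊0.71774/0.0833333⌋ = 8 → i; lat ⌊0.53508/0.0416667⌋ = 12 → m.
Extended square: lon ⌊0.05108/0.00833333⌋ = 6; lat ⌊0.03508/0.00416667⌋ = 8.

KL16im68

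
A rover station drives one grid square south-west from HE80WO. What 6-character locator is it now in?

Longitude subsquare w = 22; −1 → 21 = v.
Latitude subsquare o = 14; −1 → 13 = n.

HE80vn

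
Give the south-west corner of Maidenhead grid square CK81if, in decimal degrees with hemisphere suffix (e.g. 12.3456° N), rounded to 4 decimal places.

Field C=2, K=10: +2·20° lon, +10·10° lat → SW at lon -140°, lat 10°.
Square 8, 1: +8·2° lon, +1·1° lat → SW at lon -124°, lat 11°.
Subsquare i=8, f=5: +8·0.0833333° lon, +5·0.0416667° lat → SW at lon -123.333°, lat 11.2083°.
latitude 11.2083° N, longitude 123.3333° W.

11.2083° N, 123.3333° W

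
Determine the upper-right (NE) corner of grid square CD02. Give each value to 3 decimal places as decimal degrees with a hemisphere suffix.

Field C=2, D=3: +2·20° lon, +3·10° lat → SW at lon -140°, lat -60°.
Square 0, 2: +0·2° lon, +2·1° lat → SW at lon -140°, lat -58°.
Cell spans 2° lon × 1° lat. NE corner is SW corner plus one full cell.
latitude 57.000° S, longitude 138.000° W.

57.000° S, 138.000° W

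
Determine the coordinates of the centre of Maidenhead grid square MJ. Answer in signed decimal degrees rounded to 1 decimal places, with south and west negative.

Field M=12, J=9: +12·20° lon, +9·10° lat → SW at lon 60°, lat 0°.
Cell spans 20° lon × 10° lat. Centre is SW corner plus half of each.
latitude 5.0, longitude 70.0.

5.0, 70.0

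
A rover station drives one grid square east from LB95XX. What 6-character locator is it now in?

MB05ax

Longitude subsquare x = 23; +1 → 24, wraps to 0 = a, carry into square.
Longitude square 9; +1 → 10, wraps to 0, carry into field.
Longitude field L = 11; +1 → 12 = M.
The latitude characters are unchanged.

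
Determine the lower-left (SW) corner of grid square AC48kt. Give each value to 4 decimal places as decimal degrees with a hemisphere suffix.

Field A=0, C=2: +0·20° lon, +2·10° lat → SW at lon -180°, lat -70°.
Square 4, 8: +4·2° lon, +8·1° lat → SW at lon -172°, lat -62°.
Subsquare k=10, t=19: +10·0.0833333° lon, +19·0.0416667° lat → SW at lon -171.167°, lat -61.2083°.
latitude 61.2083° S, longitude 171.1667° W.

61.2083° S, 171.1667° W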